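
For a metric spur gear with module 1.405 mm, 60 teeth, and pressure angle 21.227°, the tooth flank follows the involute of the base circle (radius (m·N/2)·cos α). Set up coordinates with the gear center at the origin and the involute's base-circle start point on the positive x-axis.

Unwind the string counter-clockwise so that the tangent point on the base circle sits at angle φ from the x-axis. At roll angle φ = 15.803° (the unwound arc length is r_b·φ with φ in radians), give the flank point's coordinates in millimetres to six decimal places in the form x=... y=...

x=40.756434 y=0.272714

pitch radius r_p = m·N/2 = 1.405·60/2 = 42.150000
base radius r_b = r_p·cos α = 42.150000·cos 21.227° = 39.290261
roll angle φ = 15.803° = 0.27581438 rad
x = r_b·(cos φ + φ·sin φ) = 39.290261·(0.96220374 + 0.27581438·0.27233063) = 40.756434
y = r_b·(sin φ − φ·cos φ) = 39.290261·(0.27233063 − 0.27581438·0.96220374) = 0.272714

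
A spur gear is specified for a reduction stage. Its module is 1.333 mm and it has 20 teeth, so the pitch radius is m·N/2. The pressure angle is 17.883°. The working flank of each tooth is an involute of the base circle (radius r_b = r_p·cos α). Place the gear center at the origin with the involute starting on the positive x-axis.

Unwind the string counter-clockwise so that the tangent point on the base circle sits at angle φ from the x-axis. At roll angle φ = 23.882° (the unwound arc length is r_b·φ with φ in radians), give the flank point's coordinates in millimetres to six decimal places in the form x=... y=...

x=13.740583 y=0.300942

pitch radius r_p = m·N/2 = 1.333·20/2 = 13.330000
base radius r_b = r_p·cos α = 13.330000·cos 17.883° = 12.685968
roll angle φ = 23.882° = 0.41681953 rad
x = r_b·(cos φ + φ·sin φ) = 12.685968·(0.91438119 + 0.41681953·0.40485435) = 13.740583
y = r_b·(sin φ − φ·cos φ) = 12.685968·(0.40485435 − 0.41681953·0.91438119) = 0.300942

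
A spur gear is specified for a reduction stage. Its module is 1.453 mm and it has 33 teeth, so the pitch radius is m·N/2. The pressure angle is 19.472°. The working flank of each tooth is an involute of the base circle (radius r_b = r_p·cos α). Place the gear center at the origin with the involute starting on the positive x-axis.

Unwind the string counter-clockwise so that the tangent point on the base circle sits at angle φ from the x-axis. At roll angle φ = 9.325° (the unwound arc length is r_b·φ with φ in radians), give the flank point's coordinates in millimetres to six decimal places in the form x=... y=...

pitch radius r_p = m·N/2 = 1.453·33/2 = 23.974500
base radius r_b = r_p·cos α = 23.974500·cos 19.472° = 22.603267
roll angle φ = 9.325° = 0.16275195 rad
x = r_b·(cos φ + φ·sin φ) = 22.603267·(0.98678511 + 0.16275195·0.16203440) = 22.900647
y = r_b·(sin φ − φ·cos φ) = 22.603267·(0.16203440 − 0.16275195·0.98678511) = 0.032395

x=22.900647 y=0.032395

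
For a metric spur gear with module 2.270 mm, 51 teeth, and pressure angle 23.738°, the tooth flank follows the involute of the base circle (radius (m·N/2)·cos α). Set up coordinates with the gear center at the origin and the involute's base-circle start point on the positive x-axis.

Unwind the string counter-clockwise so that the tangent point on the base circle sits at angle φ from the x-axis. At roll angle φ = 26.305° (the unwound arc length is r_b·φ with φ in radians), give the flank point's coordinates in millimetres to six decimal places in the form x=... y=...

x=58.281240 y=1.673474

pitch radius r_p = m·N/2 = 2.270·51/2 = 57.885000
base radius r_b = r_p·cos α = 57.885000·cos 23.738° = 52.987686
roll angle φ = 26.305° = 0.45910886 rad
x = r_b·(cos φ + φ·sin φ) = 52.987686·(0.89644776 + 0.45910886·0.44314942) = 58.281240
y = r_b·(sin φ − φ·cos φ) = 52.987686·(0.44314942 − 0.45910886·0.89644776) = 1.673474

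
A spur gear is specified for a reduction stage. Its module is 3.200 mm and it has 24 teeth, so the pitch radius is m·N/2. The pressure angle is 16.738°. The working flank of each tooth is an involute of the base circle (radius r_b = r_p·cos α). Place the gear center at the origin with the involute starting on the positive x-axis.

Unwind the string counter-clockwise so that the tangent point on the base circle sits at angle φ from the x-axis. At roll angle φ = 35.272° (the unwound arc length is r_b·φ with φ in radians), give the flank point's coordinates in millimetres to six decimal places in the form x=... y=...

pitch radius r_p = m·N/2 = 3.200·24/2 = 38.400000
base radius r_b = r_p·cos α = 38.400000·cos 16.738° = 36.773057
roll angle φ = 35.272° = 0.61561253 rad
x = r_b·(cos φ + φ·sin φ) = 36.773057·(0.81641989 + 0.61561253·0.57745872) = 43.094740
y = r_b·(sin φ − φ·cos φ) = 36.773057·(0.57745872 − 0.61561253·0.81641989) = 2.752846

x=43.094740 y=2.752846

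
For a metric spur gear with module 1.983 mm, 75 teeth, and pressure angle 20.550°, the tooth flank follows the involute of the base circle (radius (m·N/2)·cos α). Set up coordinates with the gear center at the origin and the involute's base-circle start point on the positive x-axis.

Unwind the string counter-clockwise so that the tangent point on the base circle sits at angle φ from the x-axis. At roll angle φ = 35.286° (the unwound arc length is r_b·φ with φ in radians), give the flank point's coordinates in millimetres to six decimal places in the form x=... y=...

x=81.609319 y=5.218620

pitch radius r_p = m·N/2 = 1.983·75/2 = 74.362500
base radius r_b = r_p·cos α = 74.362500·cos 20.550° = 69.630533
roll angle φ = 35.286° = 0.61585688 rad
x = r_b·(cos φ + φ·sin φ) = 69.630533·(0.81627876 + 0.61585688·0.57765819) = 81.609319
y = r_b·(sin φ − φ·cos φ) = 69.630533·(0.57765819 − 0.61585688·0.81627876) = 5.218620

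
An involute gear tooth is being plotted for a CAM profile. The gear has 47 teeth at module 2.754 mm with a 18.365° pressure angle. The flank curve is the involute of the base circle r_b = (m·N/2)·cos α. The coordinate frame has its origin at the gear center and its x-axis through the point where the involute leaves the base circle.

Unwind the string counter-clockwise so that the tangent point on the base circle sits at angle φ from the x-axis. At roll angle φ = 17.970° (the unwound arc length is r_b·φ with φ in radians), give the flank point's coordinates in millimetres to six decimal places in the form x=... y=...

pitch radius r_p = m·N/2 = 2.754·47/2 = 64.719000
base radius r_b = r_p·cos α = 64.719000·cos 18.365° = 61.422774
roll angle φ = 17.970° = 0.31363567 rad
x = r_b·(cos φ + φ·sin φ) = 61.422774·(0.95121819 + 0.31363567·0.30851898) = 64.369885
y = r_b·(sin φ − φ·cos φ) = 61.422774·(0.30851898 − 0.31363567·0.95121819) = 0.625470

x=64.369885 y=0.625470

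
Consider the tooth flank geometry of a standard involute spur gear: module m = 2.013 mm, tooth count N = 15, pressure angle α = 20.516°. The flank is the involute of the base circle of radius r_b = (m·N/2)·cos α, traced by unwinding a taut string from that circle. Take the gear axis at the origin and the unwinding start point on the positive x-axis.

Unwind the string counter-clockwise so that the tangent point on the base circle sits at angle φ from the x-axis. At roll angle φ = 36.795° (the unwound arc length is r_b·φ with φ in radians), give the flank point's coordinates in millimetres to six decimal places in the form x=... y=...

pitch radius r_p = m·N/2 = 2.013·15/2 = 15.097500
base radius r_b = r_p·cos α = 15.097500·cos 20.516° = 14.139931
roll angle φ = 36.795° = 0.64219390 rad
x = r_b·(cos φ + φ·sin φ) = 14.139931·(0.80078364 + 0.64219390·0.59895372) = 16.761871
y = r_b·(sin φ − φ·cos φ) = 14.139931·(0.59895372 − 0.64219390·0.80078364) = 1.197586

x=16.761871 y=1.197586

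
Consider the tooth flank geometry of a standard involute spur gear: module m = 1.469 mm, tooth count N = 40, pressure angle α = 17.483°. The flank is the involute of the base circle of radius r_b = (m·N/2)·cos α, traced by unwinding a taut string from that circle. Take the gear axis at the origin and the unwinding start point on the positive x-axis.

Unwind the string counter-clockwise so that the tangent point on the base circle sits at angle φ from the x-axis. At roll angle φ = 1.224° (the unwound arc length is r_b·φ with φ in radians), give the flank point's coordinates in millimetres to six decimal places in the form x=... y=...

x=28.029218 y=0.000091

pitch radius r_p = m·N/2 = 1.469·40/2 = 29.380000
base radius r_b = r_p·cos α = 29.380000·cos 17.483° = 28.022824
roll angle φ = 1.224° = 0.02136283 rad
x = r_b·(cos φ + φ·sin φ) = 28.022824·(0.99977182 + 0.02136283·0.02136121) = 28.029218
y = r_b·(sin φ − φ·cos φ) = 28.022824·(0.02136121 − 0.02136283·0.99977182) = 0.000091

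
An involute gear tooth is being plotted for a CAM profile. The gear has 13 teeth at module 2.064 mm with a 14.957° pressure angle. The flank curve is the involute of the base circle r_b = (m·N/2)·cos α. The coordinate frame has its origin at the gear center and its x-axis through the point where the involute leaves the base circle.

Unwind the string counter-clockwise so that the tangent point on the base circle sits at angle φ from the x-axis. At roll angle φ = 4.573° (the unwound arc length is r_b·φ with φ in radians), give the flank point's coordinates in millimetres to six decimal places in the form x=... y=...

pitch radius r_p = m·N/2 = 2.064·13/2 = 13.416000
base radius r_b = r_p·cos α = 13.416000·cos 14.957° = 12.961463
roll angle φ = 4.573° = 0.07981391 rad
x = r_b·(cos φ + φ·sin φ) = 12.961463·(0.99681656 + 0.07981391·0.07972919) = 13.002681
y = r_b·(sin φ − φ·cos φ) = 12.961463·(0.07972919 − 0.07981391·0.99681656) = 0.002195

x=13.002681 y=0.002195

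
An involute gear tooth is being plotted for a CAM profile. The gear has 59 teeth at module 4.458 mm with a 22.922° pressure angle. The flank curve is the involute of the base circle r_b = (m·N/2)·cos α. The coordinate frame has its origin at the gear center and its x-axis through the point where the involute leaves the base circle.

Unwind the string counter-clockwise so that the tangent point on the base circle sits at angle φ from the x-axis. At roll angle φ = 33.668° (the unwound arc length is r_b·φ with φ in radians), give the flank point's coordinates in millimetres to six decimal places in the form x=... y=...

x=140.267597 y=7.912811

pitch radius r_p = m·N/2 = 4.458·59/2 = 131.511000
base radius r_b = r_p·cos α = 131.511000·cos 22.922° = 121.126356
roll angle φ = 33.668° = 0.58761745 rad
x = r_b·(cos φ + φ·sin φ) = 121.126356·(0.83226388 + 0.58761745·0.55437969) = 140.267597
y = r_b·(sin φ − φ·cos φ) = 121.126356·(0.55437969 − 0.58761745·0.83226388) = 7.912811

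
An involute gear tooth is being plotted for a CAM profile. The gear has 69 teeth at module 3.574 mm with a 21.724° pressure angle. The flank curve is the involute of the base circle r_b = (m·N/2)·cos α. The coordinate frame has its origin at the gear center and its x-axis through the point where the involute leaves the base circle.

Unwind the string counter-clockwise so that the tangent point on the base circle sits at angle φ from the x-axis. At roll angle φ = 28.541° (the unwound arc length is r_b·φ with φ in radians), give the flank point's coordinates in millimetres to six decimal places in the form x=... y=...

pitch radius r_p = m·N/2 = 3.574·69/2 = 123.303000
base radius r_b = r_p·cos α = 123.303000·cos 21.724° = 114.545726
roll angle φ = 28.541° = 0.49813442 rad
x = r_b·(cos φ + φ·sin φ) = 114.545726·(0.87847544 + 0.49813442·0.47778751) = 127.887766
y = r_b·(sin φ − φ·cos φ) = 114.545726·(0.47778751 − 0.49813442·0.87847544) = 4.603438

x=127.887766 y=4.603438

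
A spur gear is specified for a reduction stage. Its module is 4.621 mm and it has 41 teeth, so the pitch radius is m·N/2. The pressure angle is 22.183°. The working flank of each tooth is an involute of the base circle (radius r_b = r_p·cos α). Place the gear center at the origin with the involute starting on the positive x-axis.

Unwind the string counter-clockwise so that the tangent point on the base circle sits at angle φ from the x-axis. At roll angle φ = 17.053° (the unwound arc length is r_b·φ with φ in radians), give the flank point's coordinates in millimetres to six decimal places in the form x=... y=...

pitch radius r_p = m·N/2 = 4.621·41/2 = 94.730500
base radius r_b = r_p·cos α = 94.730500·cos 22.183° = 87.718800
roll angle φ = 17.053° = 0.29763100 rad
x = r_b·(cos φ + φ·sin φ) = 87.718800·(0.95603390 + 0.29763100·0.29325618) = 91.518429
y = r_b·(sin φ − φ·cos φ) = 87.718800·(0.29325618 − 0.29763100·0.95603390) = 0.764106

x=91.518429 y=0.764106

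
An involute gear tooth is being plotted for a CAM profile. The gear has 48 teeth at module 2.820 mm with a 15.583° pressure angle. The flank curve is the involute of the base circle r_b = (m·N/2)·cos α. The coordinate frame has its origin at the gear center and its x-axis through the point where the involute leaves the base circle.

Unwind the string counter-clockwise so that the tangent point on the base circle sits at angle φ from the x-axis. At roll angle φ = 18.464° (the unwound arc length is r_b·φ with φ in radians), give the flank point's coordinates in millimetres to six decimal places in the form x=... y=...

pitch radius r_p = m·N/2 = 2.820·48/2 = 67.680000
base radius r_b = r_p·cos α = 67.680000·cos 15.583° = 65.192240
roll angle φ = 18.464° = 0.32225759 rad
x = r_b·(cos φ + φ·sin φ) = 65.192240·(0.94852284 + 0.32225759·0.31670874) = 68.489965
y = r_b·(sin φ − φ·cos φ) = 65.192240·(0.31670874 − 0.32225759·0.94852284) = 0.719726

x=68.489965 y=0.719726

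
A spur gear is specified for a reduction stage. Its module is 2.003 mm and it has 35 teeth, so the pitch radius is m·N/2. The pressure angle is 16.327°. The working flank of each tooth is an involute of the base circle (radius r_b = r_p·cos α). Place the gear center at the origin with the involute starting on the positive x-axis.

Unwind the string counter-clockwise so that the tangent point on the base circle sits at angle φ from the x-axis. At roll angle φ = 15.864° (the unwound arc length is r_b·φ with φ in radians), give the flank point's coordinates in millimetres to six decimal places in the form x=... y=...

x=34.903742 y=0.236188

pitch radius r_p = m·N/2 = 2.003·35/2 = 35.052500
base radius r_b = r_p·cos α = 35.052500·cos 16.327° = 33.638935
roll angle φ = 15.864° = 0.27687903 rad
x = r_b·(cos φ + φ·sin φ) = 33.638935·(0.96191325 + 0.27687903·0.27335488) = 34.903742
y = r_b·(sin φ − φ·cos φ) = 33.638935·(0.27335488 − 0.27687903·0.96191325) = 0.236188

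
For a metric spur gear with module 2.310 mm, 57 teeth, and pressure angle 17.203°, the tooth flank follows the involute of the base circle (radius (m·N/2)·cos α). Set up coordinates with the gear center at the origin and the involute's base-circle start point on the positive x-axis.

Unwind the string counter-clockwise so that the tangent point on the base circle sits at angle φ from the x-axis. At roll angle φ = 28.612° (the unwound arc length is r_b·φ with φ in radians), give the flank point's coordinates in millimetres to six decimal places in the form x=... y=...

pitch radius r_p = m·N/2 = 2.310·57/2 = 65.835000
base radius r_b = r_p·cos α = 65.835000·cos 17.203° = 62.889732
roll angle φ = 28.612° = 0.49937361 rad
x = r_b·(cos φ + φ·sin φ) = 62.889732·(0.87788270 + 0.49937361·0.47887573) = 70.249126
y = r_b·(sin φ − φ·cos φ) = 62.889732·(0.47887573 − 0.49937361·0.87788270) = 2.546046

x=70.249126 y=2.546046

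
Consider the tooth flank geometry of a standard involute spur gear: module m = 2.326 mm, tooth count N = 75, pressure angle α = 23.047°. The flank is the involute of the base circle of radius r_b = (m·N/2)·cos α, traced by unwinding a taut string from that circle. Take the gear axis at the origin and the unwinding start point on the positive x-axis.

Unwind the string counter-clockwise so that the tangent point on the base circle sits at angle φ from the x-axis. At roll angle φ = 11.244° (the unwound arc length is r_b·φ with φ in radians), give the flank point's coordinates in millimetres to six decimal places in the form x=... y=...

x=81.793749 y=0.201426

pitch radius r_p = m·N/2 = 2.326·75/2 = 87.225000
base radius r_b = r_p·cos α = 87.225000·cos 23.047° = 80.263052
roll angle φ = 11.244° = 0.19624482 rad
x = r_b·(cos φ + φ·sin φ) = 80.263052·(0.98080570 + 0.19624482·0.19498761) = 81.793749
y = r_b·(sin φ − φ·cos φ) = 80.263052·(0.19498761 − 0.19624482·0.98080570) = 0.201426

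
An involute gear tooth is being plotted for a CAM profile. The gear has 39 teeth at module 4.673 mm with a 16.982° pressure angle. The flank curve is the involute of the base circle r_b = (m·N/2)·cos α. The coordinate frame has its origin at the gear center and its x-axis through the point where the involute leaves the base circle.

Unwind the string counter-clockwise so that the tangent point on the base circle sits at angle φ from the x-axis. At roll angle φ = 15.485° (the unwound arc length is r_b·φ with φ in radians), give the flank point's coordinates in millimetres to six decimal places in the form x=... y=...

pitch radius r_p = m·N/2 = 4.673·39/2 = 91.123500
base radius r_b = r_p·cos α = 91.123500·cos 16.982° = 87.150202
roll angle φ = 15.485° = 0.27026423 rad
x = r_b·(cos φ + φ·sin φ) = 87.150202·(0.96370038 + 0.27026423·0.26698609) = 90.275162
y = r_b·(sin φ − φ·cos φ) = 87.150202·(0.26698609 − 0.27026423·0.96370038) = 0.569295

x=90.275162 y=0.569295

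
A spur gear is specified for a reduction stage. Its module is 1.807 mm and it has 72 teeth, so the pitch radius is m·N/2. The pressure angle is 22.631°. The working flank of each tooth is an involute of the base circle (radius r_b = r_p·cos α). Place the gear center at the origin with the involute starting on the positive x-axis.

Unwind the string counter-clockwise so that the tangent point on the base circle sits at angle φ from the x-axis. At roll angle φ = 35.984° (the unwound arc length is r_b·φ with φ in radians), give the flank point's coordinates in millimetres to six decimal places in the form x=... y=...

x=70.742309 y=4.765131

pitch radius r_p = m·N/2 = 1.807·72/2 = 65.052000
base radius r_b = r_p·cos α = 65.052000·cos 22.631° = 60.043136
roll angle φ = 35.984° = 0.62803928 rad
x = r_b·(cos φ + φ·sin φ) = 60.043136·(0.80918110 + 0.62803928·0.58755931) = 70.742309
y = r_b·(sin φ − φ·cos φ) = 60.043136·(0.58755931 − 0.62803928·0.80918110) = 4.765131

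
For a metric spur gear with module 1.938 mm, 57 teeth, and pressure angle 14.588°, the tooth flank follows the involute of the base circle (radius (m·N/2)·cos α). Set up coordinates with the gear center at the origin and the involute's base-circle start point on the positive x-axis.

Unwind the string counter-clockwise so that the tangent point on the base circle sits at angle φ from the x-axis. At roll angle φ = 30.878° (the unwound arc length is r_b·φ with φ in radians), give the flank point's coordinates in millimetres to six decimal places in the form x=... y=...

pitch radius r_p = m·N/2 = 1.938·57/2 = 55.233000
base radius r_b = r_p·cos α = 55.233000·cos 14.588° = 53.452395
roll angle φ = 30.878° = 0.53892277 rad
x = r_b·(cos φ + φ·sin φ) = 53.452395·(0.85826203 + 0.53892277·0.51321174) = 60.660104
y = r_b·(sin φ − φ·cos φ) = 53.452395·(0.51321174 − 0.53892277·0.85826203) = 2.708689

x=60.660104 y=2.708689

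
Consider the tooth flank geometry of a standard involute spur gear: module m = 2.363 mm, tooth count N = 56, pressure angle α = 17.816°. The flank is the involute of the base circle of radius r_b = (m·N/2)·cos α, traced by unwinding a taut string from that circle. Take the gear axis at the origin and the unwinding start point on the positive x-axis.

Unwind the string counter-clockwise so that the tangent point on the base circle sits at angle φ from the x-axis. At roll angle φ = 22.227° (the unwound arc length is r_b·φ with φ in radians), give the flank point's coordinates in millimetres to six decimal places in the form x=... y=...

pitch radius r_p = m·N/2 = 2.363·56/2 = 66.164000
base radius r_b = r_p·cos α = 66.164000·cos 17.816° = 62.991039
roll angle φ = 22.227° = 0.38793433 rad
x = r_b·(cos φ + φ·sin φ) = 62.991039·(0.92569243 + 0.38793433·0.37827705) = 67.554052
y = r_b·(sin φ − φ·cos φ) = 62.991039·(0.37827705 − 0.38793433·0.92569243) = 1.207486

x=67.554052 y=1.207486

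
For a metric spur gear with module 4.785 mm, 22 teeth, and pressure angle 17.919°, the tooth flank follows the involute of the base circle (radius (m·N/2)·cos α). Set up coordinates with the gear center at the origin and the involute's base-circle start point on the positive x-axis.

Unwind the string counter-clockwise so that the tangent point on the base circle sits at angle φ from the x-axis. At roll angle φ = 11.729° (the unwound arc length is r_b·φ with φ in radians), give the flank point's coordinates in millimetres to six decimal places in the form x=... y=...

pitch radius r_p = m·N/2 = 4.785·22/2 = 52.635000
base radius r_b = r_p·cos α = 52.635000·cos 17.919° = 50.081804
roll angle φ = 11.729° = 0.20470967 rad
x = r_b·(cos φ + φ·sin φ) = 50.081804·(0.97912005 + 0.20470967·0.20328290) = 51.120201
y = r_b·(sin φ − φ·cos φ) = 50.081804·(0.20328290 − 0.20470967·0.97912005) = 0.142611

x=51.120201 y=0.142611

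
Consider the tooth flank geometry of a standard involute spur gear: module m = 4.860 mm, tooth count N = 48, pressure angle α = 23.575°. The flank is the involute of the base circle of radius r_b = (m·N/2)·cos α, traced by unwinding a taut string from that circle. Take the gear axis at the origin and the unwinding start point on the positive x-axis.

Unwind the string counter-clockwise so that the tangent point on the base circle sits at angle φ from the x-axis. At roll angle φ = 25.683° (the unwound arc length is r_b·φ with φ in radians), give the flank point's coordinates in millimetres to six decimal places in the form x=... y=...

x=117.111634 y=3.145533

pitch radius r_p = m·N/2 = 4.860·48/2 = 116.640000
base radius r_b = r_p·cos α = 116.640000·cos 23.575° = 106.904914
roll angle φ = 25.683° = 0.44825291 rad
x = r_b·(cos φ + φ·sin φ) = 106.904914·(0.90120565 + 0.44825291·0.43339171) = 117.111634
y = r_b·(sin φ − φ·cos φ) = 106.904914·(0.43339171 − 0.44825291·0.90120565) = 3.145533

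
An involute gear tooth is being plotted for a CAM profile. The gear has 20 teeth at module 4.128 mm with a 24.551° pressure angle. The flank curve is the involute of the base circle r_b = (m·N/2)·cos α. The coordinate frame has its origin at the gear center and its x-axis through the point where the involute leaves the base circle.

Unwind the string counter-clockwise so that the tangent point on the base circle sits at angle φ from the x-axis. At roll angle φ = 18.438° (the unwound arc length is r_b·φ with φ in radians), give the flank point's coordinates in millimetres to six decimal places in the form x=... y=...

pitch radius r_p = m·N/2 = 4.128·20/2 = 41.280000
base radius r_b = r_p·cos α = 41.280000·cos 24.551° = 37.547949
roll angle φ = 18.438° = 0.32180381 rad
x = r_b·(cos φ + φ·sin φ) = 37.547949·(0.94866646 + 0.32180381·0.31627829) = 39.442093
y = r_b·(sin φ − φ·cos φ) = 37.547949·(0.31627829 − 0.32180381·0.94866646) = 0.412795

x=39.442093 y=0.412795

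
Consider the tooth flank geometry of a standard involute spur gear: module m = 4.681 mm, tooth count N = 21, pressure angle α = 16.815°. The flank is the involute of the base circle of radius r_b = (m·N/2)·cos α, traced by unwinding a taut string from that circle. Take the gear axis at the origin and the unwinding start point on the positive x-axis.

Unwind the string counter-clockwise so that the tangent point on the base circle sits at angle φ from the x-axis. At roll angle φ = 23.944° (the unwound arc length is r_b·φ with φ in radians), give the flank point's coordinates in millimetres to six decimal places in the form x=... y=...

x=50.979733 y=1.124729

pitch radius r_p = m·N/2 = 4.681·21/2 = 49.150500
base radius r_b = r_p·cos α = 49.150500·cos 16.815° = 47.049011
roll angle φ = 23.944° = 0.41790164 rad
x = r_b·(cos φ + φ·sin φ) = 47.049011·(0.91394256 + 0.41790164·0.40584356) = 50.979733
y = r_b·(sin φ − φ·cos φ) = 47.049011·(0.40584356 − 0.41790164·0.91394256) = 1.124729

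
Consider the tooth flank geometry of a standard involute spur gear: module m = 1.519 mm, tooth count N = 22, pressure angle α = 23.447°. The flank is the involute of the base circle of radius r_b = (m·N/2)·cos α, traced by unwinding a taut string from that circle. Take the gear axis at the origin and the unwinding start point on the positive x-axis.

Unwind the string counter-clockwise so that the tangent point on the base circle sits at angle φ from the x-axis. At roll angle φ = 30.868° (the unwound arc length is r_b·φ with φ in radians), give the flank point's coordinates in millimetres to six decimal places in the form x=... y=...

pitch radius r_p = m·N/2 = 1.519·22/2 = 16.709000
base radius r_b = r_p·cos α = 16.709000·cos 23.447° = 15.329313
roll angle φ = 30.868° = 0.53874823 rad
x = r_b·(cos φ + φ·sin φ) = 15.329313·(0.85835159 + 0.53874823·0.51306194) = 17.395135
y = r_b·(sin φ − φ·cos φ) = 15.329313·(0.51306194 − 0.53874823·0.85835159) = 0.776070

x=17.395135 y=0.776070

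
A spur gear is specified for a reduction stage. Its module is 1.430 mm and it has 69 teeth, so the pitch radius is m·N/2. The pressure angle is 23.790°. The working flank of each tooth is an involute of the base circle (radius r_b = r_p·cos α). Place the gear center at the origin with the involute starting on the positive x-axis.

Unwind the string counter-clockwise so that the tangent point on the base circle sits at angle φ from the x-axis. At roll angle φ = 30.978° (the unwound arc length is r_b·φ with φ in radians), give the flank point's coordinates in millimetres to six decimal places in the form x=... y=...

x=51.266734 y=2.309472

pitch radius r_p = m·N/2 = 1.430·69/2 = 49.335000
base radius r_b = r_p·cos α = 49.335000·cos 23.790° = 45.143009
roll angle φ = 30.978° = 0.54066810 rad
x = r_b·(cos φ + φ·sin φ) = 45.143009·(0.85736500 + 0.54066810·0.51470891) = 51.266734
y = r_b·(sin φ − φ·cos φ) = 45.143009·(0.51470891 − 0.54066810·0.85736500) = 2.309472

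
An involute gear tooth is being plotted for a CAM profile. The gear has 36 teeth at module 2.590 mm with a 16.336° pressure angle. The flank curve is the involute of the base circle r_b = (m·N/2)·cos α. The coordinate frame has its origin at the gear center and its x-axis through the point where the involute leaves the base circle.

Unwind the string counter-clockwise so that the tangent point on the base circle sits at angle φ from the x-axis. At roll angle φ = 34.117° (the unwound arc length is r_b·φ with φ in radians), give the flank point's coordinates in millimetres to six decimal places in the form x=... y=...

x=51.979837 y=3.038236

pitch radius r_p = m·N/2 = 2.590·36/2 = 46.620000
base radius r_b = r_p·cos α = 46.620000·cos 16.336° = 44.737893
roll angle φ = 34.117° = 0.59545398 rad
x = r_b·(cos φ + φ·sin φ) = 44.737893·(0.82789395 + 0.59545398·0.56088466) = 51.979837
y = r_b·(sin φ − φ·cos φ) = 44.737893·(0.56088466 − 0.59545398·0.82789395) = 3.038236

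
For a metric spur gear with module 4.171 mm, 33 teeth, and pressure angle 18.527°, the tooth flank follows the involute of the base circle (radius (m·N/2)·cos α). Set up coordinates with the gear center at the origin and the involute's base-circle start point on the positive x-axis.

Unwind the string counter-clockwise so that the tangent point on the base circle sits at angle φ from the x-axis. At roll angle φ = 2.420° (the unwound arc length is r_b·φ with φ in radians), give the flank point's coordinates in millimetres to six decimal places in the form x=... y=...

pitch radius r_p = m·N/2 = 4.171·33/2 = 68.821500
base radius r_b = r_p·cos α = 68.821500·cos 18.527° = 65.254759
roll angle φ = 2.420° = 0.04223697 rad
x = r_b·(cos φ + φ·sin φ) = 65.254759·(0.99910815 + 0.04223697·0.04222441) = 65.312939
y = r_b·(sin φ − φ·cos φ) = 65.254759·(0.04222441 − 0.04223697·0.99910815) = 0.001639

x=65.312939 y=0.001639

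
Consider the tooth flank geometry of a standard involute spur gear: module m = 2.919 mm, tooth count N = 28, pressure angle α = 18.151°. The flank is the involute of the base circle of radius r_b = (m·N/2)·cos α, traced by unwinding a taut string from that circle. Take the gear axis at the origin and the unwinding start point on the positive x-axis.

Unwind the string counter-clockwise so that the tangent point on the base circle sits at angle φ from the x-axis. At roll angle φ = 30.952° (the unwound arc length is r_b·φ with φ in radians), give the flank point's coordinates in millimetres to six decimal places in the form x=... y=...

pitch radius r_p = m·N/2 = 2.919·28/2 = 40.866000
base radius r_b = r_p·cos α = 40.866000·cos 18.151° = 38.832459
roll angle φ = 30.952° = 0.54021431 rad
x = r_b·(cos φ + φ·sin φ) = 38.832459·(0.85759848 + 0.54021431·0.51431980) = 44.091982
y = r_b·(sin φ − φ·cos φ) = 38.832459·(0.51431980 − 0.54021431·0.85759848) = 1.981730

x=44.091982 y=1.981730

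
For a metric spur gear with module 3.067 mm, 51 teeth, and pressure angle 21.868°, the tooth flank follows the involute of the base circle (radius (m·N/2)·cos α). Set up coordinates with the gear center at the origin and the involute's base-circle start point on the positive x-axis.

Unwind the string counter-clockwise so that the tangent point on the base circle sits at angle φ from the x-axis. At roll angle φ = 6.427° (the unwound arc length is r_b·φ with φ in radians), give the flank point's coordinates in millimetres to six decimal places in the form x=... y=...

x=73.036157 y=0.034105

pitch radius r_p = m·N/2 = 3.067·51/2 = 78.208500
base radius r_b = r_p·cos α = 78.208500·cos 21.868° = 72.580962
roll angle φ = 6.427° = 0.11217231 rad
x = r_b·(cos φ + φ·sin φ) = 72.580962·(0.99371528 + 0.11217231·0.11193722) = 73.036157
y = r_b·(sin φ − φ·cos φ) = 72.580962·(0.11193722 − 0.11217231·0.99371528) = 0.034105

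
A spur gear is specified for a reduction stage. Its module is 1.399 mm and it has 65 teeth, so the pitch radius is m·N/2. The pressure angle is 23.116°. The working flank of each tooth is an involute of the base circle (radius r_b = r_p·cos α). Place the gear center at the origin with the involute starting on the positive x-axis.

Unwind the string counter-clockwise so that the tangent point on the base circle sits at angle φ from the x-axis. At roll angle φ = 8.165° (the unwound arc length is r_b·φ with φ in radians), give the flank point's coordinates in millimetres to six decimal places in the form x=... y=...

pitch radius r_p = m·N/2 = 1.399·65/2 = 45.467500
base radius r_b = r_p·cos α = 45.467500·cos 23.116° = 41.817001
roll angle φ = 8.165° = 0.14250613 rad
x = r_b·(cos φ + φ·sin φ) = 41.817001·(0.98986317 + 0.14250613·0.14202429) = 42.239457
y = r_b·(sin φ − φ·cos φ) = 41.817001·(0.14202429 − 0.14250613·0.98986317) = 0.040258

x=42.239457 y=0.040258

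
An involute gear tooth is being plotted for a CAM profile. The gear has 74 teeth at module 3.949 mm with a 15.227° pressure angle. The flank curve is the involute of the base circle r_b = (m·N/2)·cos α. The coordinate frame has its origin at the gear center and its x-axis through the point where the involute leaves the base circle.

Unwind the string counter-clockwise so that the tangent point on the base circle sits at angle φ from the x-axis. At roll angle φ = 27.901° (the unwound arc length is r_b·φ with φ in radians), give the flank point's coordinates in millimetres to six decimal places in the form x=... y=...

x=156.721376 y=5.299127

pitch radius r_p = m·N/2 = 3.949·74/2 = 146.113000
base radius r_b = r_p·cos α = 146.113000·cos 15.227° = 140.983387
roll angle φ = 27.901° = 0.48696431 rad
x = r_b·(cos φ + φ·sin φ) = 140.983387·(0.88375746 + 0.48696431·0.46794524) = 156.721376
y = r_b·(sin φ − φ·cos φ) = 140.983387·(0.46794524 − 0.48696431·0.88375746) = 5.299127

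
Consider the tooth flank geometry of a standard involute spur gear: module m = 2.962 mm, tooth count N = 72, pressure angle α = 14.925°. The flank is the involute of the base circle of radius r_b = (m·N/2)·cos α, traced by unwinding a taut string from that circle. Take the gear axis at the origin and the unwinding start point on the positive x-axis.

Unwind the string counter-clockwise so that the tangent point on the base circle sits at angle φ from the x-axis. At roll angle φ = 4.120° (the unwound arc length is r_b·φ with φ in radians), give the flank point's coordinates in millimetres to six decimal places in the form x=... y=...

x=103.300677 y=0.012763

pitch radius r_p = m·N/2 = 2.962·72/2 = 106.632000
base radius r_b = r_p·cos α = 106.632000·cos 14.925° = 103.034641
roll angle φ = 4.120° = 0.07190757 rad
x = r_b·(cos φ + φ·sin φ) = 103.034641·(0.99741576 + 0.07190757·0.07184561) = 103.300677
y = r_b·(sin φ − φ·cos φ) = 103.034641·(0.07184561 − 0.07190757·0.99741576) = 0.012763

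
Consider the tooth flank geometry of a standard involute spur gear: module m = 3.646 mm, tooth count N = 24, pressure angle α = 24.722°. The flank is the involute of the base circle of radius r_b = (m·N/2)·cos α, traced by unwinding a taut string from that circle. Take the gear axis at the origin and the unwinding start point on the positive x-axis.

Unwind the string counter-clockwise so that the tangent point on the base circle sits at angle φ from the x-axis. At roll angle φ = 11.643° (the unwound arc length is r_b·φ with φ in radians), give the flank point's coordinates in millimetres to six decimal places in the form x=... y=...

pitch radius r_p = m·N/2 = 3.646·24/2 = 43.752000
base radius r_b = r_p·cos α = 43.752000·cos 24.722° = 39.742027
roll angle φ = 11.643° = 0.20320868 rad
x = r_b·(cos φ + φ·sin φ) = 39.742027·(0.97942407 + 0.20320868·0.20181303) = 40.554124
y = r_b·(sin φ − φ·cos φ) = 39.742027·(0.20181303 − 0.20320868·0.97942407) = 0.110703

x=40.554124 y=0.110703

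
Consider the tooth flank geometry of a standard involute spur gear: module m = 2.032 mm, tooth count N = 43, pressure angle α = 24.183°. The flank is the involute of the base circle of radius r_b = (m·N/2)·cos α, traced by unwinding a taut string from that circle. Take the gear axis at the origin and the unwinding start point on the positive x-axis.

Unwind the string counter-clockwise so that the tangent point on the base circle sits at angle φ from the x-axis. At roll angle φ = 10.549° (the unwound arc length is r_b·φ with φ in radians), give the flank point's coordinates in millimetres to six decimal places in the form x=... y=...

x=40.523793 y=0.082631

pitch radius r_p = m·N/2 = 2.032·43/2 = 43.688000
base radius r_b = r_p·cos α = 43.688000·cos 24.183° = 39.854016
roll angle φ = 10.549° = 0.18411478 rad
x = r_b·(cos φ + φ·sin φ) = 39.854016·(0.98309870 + 0.18411478·0.18307635) = 40.523793
y = r_b·(sin φ − φ·cos φ) = 39.854016·(0.18307635 − 0.18411478·0.98309870) = 0.082631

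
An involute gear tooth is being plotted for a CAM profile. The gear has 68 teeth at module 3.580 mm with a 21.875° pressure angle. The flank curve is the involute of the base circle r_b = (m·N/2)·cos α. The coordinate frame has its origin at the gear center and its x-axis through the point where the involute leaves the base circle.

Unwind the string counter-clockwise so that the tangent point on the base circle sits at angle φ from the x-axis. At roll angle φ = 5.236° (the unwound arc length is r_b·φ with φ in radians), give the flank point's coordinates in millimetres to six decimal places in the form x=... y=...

x=113.426708 y=0.028712

pitch radius r_p = m·N/2 = 3.580·68/2 = 121.720000
base radius r_b = r_p·cos α = 121.720000·cos 21.875° = 112.956028
roll angle φ = 5.236° = 0.09138544 rad
x = r_b·(cos φ + φ·sin φ) = 112.956028·(0.99582726 + 0.09138544·0.09125829) = 113.426708
y = r_b·(sin φ − φ·cos φ) = 112.956028·(0.09125829 − 0.09138544·0.99582726) = 0.028712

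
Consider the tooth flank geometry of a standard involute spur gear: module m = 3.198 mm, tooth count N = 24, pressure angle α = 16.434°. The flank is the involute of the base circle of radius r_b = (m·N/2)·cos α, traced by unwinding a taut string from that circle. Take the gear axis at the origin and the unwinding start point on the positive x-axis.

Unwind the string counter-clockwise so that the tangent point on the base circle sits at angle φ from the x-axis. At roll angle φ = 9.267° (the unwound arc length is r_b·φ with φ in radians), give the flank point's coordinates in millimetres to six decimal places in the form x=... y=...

x=37.286499 y=0.051777

pitch radius r_p = m·N/2 = 3.198·24/2 = 38.376000
base radius r_b = r_p·cos α = 38.376000·cos 16.434° = 36.808197
roll angle φ = 9.267° = 0.16173966 rad
x = r_b·(cos φ + φ·sin φ) = 36.808197·(0.98694863 + 0.16173966·0.16103541) = 37.286499
y = r_b·(sin φ − φ·cos φ) = 36.808197·(0.16103541 − 0.16173966·0.98694863) = 0.051777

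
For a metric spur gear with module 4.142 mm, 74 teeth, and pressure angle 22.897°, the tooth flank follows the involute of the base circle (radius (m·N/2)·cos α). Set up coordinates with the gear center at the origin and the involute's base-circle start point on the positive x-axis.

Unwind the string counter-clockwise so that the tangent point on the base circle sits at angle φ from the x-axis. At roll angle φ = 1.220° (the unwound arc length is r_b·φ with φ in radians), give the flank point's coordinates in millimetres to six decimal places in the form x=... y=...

x=141.210471 y=0.000454

pitch radius r_p = m·N/2 = 4.142·74/2 = 153.254000
base radius r_b = r_p·cos α = 153.254000·cos 22.897° = 141.178470
roll angle φ = 1.220° = 0.02129302 rad
x = r_b·(cos φ + φ·sin φ) = 141.178470·(0.99977331 + 0.02129302·0.02129141) = 141.210471
y = r_b·(sin φ − φ·cos φ) = 141.178470·(0.02129141 − 0.02129302·0.99977331) = 0.000454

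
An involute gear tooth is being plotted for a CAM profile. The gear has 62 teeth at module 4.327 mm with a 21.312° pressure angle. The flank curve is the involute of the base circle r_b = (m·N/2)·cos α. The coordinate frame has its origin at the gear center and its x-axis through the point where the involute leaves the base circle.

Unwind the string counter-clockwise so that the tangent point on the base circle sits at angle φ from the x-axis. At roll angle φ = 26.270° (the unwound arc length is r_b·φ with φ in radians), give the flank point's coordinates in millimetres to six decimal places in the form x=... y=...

pitch radius r_p = m·N/2 = 4.327·62/2 = 134.137000
base radius r_b = r_p·cos α = 134.137000·cos 21.312° = 124.964058
roll angle φ = 26.270° = 0.45849799 rad
x = r_b·(cos φ + φ·sin φ) = 124.964058·(0.89671830 + 0.45849799·0.44260173) = 137.416765
y = r_b·(sin φ − φ·cos φ) = 124.964058·(0.44260173 − 0.45849799·0.89671830) = 3.931143

x=137.416765 y=3.931143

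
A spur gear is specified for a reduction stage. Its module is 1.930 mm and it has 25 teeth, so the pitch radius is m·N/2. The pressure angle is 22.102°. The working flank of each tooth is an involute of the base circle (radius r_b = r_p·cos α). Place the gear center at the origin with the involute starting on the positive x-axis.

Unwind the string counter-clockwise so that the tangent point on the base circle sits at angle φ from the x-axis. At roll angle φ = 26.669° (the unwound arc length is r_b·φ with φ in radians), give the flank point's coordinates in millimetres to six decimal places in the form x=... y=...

pitch radius r_p = m·N/2 = 1.930·25/2 = 24.125000
base radius r_b = r_p·cos α = 24.125000·cos 22.102° = 22.352186
roll angle φ = 26.669° = 0.46546186 rad
x = r_b·(cos φ + φ·sin φ) = 22.352186·(0.89361436 + 0.46546186·0.44883557) = 24.643961
y = r_b·(sin φ − φ·cos φ) = 22.352186·(0.44883557 − 0.46546186·0.89361436) = 0.735212

x=24.643961 y=0.735212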